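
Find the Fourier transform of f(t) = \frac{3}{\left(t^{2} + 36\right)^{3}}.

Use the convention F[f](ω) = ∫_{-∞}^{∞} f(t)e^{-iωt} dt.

F(ω) = \frac{\pi \left(12 \omega^{2} + 6 \left|{\omega}\right| + 1\right) e^{- 6 \left|{\omega}\right|}}{6912}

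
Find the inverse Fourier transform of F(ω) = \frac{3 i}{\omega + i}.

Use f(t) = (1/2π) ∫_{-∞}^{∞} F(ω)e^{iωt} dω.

f(t) = 3 e^{t} u\left(- t\right)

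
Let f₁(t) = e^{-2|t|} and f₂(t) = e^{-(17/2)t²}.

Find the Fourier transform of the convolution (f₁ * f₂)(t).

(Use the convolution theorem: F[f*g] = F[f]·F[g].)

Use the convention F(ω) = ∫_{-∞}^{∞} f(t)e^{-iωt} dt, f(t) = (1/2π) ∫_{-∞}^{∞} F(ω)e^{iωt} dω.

F[f₁*f₂](ω) = \frac{4 \sqrt{34} \sqrt{\pi} e^{- \frac{\omega^{2}}{34}}}{17 \left(\omega^{2} + 4\right)}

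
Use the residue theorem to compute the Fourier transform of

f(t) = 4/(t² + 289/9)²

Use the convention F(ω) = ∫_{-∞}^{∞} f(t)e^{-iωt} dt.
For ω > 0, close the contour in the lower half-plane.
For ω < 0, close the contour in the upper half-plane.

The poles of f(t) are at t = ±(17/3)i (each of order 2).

Let g(z) = f(z)e^{-iωz}; for large |z| the factor e^{-iωz} decays in the lower half-plane when ω > 0 and in the upper half-plane when ω < 0.

Case ω > 0 (lower half-plane, clockwise contour ⇒ F(ω) = -2πi·ΣRes):
  Res_{z = - \frac{17 i}{3}} g(z) = \frac{9 i \left(17 \omega + 3\right) e^{- \frac{17 \omega}{3}}}{4913} (pole of order 2)
  F(ω) = -2πi·ΣRes = \frac{18 \pi \left(17 \omega + 3\right) e^{- \frac{17 \omega}{3}}}{4913}

Case ω < 0 (upper half-plane, counterclockwise contour ⇒ F(ω) = +2πi·ΣRes):
  Res_{z = \frac{17 i}{3}} g(z) = \frac{9 i \left(17 \omega - 3\right) e^{\frac{17 \omega}{3}}}{4913} (pole of order 2)
  F(ω) = 2πi·ΣRes = \frac{18 \pi \left(3 - 17 \omega\right) e^{\frac{17 \omega}{3}}}{4913}

Both cases combine into a single formula in |ω|:

F(ω) = \frac{18 \pi \left(17 \left|{\omega}\right| + 3\right) e^{- \frac{17 \left|{\omega}\right|}{3}}}{4913}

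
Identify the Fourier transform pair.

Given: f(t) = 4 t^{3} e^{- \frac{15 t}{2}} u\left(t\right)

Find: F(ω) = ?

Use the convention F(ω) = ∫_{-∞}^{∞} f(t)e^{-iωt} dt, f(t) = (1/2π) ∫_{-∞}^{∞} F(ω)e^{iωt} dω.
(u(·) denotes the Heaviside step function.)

F(ω) = \frac{384}{\left(2 i \omega + 15\right)^{4}}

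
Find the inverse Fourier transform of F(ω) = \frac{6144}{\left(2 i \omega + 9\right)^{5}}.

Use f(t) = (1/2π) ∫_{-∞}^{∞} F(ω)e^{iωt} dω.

f(t) = 8 t^{4} e^{- \frac{9 t}{2}} u\left(t\right)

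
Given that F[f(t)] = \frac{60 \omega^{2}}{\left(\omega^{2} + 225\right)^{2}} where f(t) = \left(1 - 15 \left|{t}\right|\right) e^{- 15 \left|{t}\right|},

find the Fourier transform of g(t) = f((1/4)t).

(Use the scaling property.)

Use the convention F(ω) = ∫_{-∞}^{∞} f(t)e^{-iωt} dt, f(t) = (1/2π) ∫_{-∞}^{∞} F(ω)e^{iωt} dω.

F[g](ω) = \frac{3840 \omega^{2}}{\left(16 \omega^{2} + 225\right)^{2}}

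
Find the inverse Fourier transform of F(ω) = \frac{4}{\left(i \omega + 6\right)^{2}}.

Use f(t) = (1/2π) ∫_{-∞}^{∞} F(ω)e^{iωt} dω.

f(t) = 4 t e^{- 6 t} u\left(t\right)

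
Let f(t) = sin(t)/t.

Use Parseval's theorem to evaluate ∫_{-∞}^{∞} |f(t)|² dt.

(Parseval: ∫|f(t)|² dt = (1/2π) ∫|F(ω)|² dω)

∫|f(t)|² dt = \pi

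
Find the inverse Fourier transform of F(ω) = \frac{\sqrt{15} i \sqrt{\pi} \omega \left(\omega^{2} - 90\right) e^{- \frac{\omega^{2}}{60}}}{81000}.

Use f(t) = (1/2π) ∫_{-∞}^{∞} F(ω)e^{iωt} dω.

f(t) = 5 t^{3} e^{- 15 t^{2}}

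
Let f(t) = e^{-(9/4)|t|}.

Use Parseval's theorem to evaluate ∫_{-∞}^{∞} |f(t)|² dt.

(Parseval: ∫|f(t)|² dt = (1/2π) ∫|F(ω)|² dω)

∫|f(t)|² dt = \frac{4}{9}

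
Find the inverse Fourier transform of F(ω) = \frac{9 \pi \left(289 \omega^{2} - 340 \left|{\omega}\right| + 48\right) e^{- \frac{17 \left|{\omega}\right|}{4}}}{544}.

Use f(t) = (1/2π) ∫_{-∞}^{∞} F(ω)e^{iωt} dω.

f(t) = \frac{9 t^{4}}{\left(t^{2} + \frac{289}{16}\right)^{3}}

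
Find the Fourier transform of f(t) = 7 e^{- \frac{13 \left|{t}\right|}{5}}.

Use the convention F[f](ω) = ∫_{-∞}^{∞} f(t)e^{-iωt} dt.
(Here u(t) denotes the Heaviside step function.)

F(ω) = \frac{910}{25 \omega^{2} + 169}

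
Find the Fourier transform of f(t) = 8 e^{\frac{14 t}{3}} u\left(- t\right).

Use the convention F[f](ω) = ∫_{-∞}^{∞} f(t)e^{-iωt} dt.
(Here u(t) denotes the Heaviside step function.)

F(ω) = - \frac{24}{3 i \omega - 14}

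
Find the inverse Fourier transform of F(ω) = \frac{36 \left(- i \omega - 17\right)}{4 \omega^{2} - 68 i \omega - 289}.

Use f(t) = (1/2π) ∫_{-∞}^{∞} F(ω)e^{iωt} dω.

f(t) = 9 \left(\frac{17 t}{2} + 1\right) e^{- \frac{17 t}{2}} u\left(t\right)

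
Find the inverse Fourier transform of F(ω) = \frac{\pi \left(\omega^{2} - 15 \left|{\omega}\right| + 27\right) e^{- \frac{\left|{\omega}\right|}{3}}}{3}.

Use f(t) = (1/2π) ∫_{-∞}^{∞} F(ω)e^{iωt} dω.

f(t) = \frac{8 t^{4}}{\left(t^{2} + \frac{1}{9}\right)^{3}}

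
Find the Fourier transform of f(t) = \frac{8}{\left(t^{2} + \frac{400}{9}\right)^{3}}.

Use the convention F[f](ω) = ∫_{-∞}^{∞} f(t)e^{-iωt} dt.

F(ω) = \frac{27 \pi \left(400 \omega^{2} + 180 \left|{\omega}\right| + 27\right) e^{- \frac{20 \left|{\omega}\right|}{3}}}{3200000}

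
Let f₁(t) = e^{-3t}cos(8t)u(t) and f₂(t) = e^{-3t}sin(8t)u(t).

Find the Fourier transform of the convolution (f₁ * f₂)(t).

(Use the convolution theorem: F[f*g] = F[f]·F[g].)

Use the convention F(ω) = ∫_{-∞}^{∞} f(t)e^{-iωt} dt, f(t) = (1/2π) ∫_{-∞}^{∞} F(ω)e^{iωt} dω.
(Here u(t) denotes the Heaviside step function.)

F[f₁*f₂](ω) = \frac{8 \left(i \omega + 3\right)}{\left(\left(i \omega + 3\right)^{2} + 64\right)^{2}}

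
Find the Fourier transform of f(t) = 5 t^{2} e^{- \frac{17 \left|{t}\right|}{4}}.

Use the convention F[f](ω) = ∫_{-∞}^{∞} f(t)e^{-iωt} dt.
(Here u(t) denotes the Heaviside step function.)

F(ω) = \frac{21760 \left(289 - 48 \omega^{2}\right)}{\left(16 \omega^{2} + 289\right)^{3}}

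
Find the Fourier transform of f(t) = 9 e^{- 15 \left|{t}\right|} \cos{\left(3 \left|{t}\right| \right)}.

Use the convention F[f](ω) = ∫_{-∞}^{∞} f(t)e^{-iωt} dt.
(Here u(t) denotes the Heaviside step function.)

F(ω) = \frac{270 \left(\omega^{2} + 234\right)}{\omega^{4} + 432 \omega^{2} + 54756}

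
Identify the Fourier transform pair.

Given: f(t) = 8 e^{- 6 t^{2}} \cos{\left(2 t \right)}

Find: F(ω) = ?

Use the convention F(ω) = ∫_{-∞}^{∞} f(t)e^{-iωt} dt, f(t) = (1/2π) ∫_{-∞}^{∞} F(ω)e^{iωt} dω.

F(ω) = \frac{2 \sqrt{6} \sqrt{\pi} \left(e^{\frac{\omega}{3}} + 1\right) e^{- \frac{\omega^{2}}{24} - \frac{\omega}{6} - \frac{1}{6}}}{3}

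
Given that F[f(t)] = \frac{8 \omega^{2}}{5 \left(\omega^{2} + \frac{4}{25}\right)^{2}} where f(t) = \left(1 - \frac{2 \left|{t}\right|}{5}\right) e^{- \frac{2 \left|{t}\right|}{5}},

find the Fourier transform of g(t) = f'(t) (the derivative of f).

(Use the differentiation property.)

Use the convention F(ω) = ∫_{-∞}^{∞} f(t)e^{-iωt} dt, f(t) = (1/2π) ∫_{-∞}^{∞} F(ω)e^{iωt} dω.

F[g](ω) = \frac{1000 i \omega^{3}}{\left(25 \omega^{2} + 4\right)^{2}}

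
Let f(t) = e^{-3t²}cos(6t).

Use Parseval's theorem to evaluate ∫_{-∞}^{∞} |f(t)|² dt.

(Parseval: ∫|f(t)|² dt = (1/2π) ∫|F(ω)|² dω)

∫|f(t)|² dt = \frac{\sqrt{6} \sqrt{\pi} \left(1 + e^{6}\right)}{12 e^{6}}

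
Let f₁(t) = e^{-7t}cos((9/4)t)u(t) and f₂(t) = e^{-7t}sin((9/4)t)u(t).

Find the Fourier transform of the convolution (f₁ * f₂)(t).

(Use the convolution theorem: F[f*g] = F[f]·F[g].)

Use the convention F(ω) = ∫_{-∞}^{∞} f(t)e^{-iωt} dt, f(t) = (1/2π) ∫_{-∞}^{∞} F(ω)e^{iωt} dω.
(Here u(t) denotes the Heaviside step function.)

F[f₁*f₂](ω) = \frac{576 \left(i \omega + 7\right)}{\left(16 \left(i \omega + 7\right)^{2} + 81\right)^{2}}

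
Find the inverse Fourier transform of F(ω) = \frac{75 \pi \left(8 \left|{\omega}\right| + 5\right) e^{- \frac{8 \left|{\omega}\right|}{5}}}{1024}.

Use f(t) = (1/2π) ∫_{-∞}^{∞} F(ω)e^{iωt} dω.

f(t) = \frac{3}{\left(t^{2} + \frac{64}{25}\right)^{2}}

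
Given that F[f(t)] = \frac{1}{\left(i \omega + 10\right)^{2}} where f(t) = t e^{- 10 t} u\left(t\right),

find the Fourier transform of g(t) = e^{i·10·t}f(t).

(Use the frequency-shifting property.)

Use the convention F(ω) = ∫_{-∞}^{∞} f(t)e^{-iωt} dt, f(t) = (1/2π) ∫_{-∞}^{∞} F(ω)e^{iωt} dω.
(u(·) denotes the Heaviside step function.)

F[g](ω) = \frac{1}{\left(i \left(\omega - 10\right) + 10\right)^{2}}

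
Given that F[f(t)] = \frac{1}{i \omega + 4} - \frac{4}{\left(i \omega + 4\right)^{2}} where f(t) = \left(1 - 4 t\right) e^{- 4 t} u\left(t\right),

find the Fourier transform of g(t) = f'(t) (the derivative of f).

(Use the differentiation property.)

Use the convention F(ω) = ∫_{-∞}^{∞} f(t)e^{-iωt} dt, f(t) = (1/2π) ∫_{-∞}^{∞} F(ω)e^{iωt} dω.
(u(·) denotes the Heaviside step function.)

F[g](ω) = \frac{\omega^{2}}{\omega^{2} - 8 i \omega - 16}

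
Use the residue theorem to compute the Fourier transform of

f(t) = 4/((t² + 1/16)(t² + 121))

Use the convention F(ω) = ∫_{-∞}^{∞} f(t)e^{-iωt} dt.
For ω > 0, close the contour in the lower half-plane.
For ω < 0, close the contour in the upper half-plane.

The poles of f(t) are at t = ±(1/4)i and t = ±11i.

Let g(z) = f(z)e^{-iωz}; for large |z| the factor e^{-iωz} decays in the lower half-plane when ω > 0 and in the upper half-plane when ω < 0.

Case ω > 0 (lower half-plane, clockwise contour ⇒ F(ω) = -2πi·ΣRes):
  Res_{z = - \frac{i}{4}} g(z) = \frac{128 i e^{- \frac{\omega}{4}}}{1935}
  Res_{z = - 11 i} g(z) = - \frac{32 i e^{- 11 \omega}}{21285}
  F(ω) = -2πi·ΣRes = - \frac{64 \pi e^{- 11 \omega}}{21285} + \frac{256 \pi e^{- \frac{\omega}{4}}}{1935}

Case ω < 0 (upper half-plane, counterclockwise contour ⇒ F(ω) = +2πi·ΣRes):
  Res_{z = \frac{i}{4}} g(z) = - \frac{128 i e^{\frac{\omega}{4}}}{1935}
  Res_{z = 11 i} g(z) = \frac{32 i e^{11 \omega}}{21285}
  F(ω) = 2πi·ΣRes = \frac{64 \pi \left(44 e^{\frac{\omega}{4}} - e^{11 \omega}\right)}{21285}

Both cases combine into a single formula in |ω|:

F(ω) = - \frac{64 \pi e^{- 11 \left|{\omega}\right|}}{21285} + \frac{256 \pi e^{- \frac{\left|{\omega}\right|}{4}}}{1935}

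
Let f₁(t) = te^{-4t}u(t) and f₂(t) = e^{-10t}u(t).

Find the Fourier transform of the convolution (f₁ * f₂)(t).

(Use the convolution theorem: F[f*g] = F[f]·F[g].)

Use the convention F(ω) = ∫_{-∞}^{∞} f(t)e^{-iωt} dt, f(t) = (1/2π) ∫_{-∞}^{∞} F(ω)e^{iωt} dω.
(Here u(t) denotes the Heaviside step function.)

F[f₁*f₂](ω) = \frac{1}{\left(i \omega + 4\right)^{2} \left(i \omega + 10\right)}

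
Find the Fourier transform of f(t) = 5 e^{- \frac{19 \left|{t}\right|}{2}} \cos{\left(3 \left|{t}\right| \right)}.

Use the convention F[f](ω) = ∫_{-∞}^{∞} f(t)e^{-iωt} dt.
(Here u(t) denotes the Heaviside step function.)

F(ω) = \frac{380 \left(4 \omega^{2} + 397\right)}{16 \omega^{4} + 2600 \omega^{2} + 157609}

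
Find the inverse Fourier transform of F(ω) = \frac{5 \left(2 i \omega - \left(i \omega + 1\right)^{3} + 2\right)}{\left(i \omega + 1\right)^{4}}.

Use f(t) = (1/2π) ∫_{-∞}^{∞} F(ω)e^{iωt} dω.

f(t) = 5 \left(t^{2} - 1\right) e^{- t} u\left(t\right)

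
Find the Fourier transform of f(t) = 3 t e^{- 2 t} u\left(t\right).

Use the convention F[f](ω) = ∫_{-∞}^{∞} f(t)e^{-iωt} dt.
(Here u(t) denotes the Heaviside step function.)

F(ω) = \frac{3}{\left(i \omega + 2\right)^{2}}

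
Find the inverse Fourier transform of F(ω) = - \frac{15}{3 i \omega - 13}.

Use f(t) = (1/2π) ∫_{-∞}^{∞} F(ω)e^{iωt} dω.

f(t) = 5 e^{\frac{13 t}{3}} u\left(- t\right)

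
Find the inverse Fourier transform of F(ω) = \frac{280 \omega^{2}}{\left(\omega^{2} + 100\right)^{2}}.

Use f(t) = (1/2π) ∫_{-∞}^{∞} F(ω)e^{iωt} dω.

f(t) = 7 \left(1 - 10 \left|{t}\right|\right) e^{- 10 \left|{t}\right|}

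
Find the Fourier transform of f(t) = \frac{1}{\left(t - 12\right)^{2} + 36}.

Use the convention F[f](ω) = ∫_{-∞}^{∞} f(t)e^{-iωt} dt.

F(ω) = \frac{\pi e^{- 12 i \omega - 6 \left|{\omega}\right|}}{6}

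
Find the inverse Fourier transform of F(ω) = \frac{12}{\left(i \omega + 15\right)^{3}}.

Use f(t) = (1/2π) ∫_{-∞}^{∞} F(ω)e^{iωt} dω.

f(t) = 6 t^{2} e^{- 15 t} u\left(t\right)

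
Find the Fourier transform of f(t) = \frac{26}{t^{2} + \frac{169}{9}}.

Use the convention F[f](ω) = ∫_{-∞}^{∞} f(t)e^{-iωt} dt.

F(ω) = 6 \pi e^{- \frac{13 \left|{\omega}\right|}{3}}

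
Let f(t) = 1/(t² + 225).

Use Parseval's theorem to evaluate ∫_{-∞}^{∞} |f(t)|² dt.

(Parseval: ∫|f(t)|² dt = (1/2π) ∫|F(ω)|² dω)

∫|f(t)|² dt = \frac{\pi}{6750}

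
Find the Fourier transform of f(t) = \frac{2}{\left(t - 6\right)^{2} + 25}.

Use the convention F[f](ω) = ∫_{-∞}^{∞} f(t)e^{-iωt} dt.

F(ω) = \frac{2 \pi e^{- 6 i \omega - 5 \left|{\omega}\right|}}{5}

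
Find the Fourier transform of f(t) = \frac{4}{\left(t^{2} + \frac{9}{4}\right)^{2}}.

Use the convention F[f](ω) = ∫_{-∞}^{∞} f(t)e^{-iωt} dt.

F(ω) = \frac{8 \pi \left(3 \left|{\omega}\right| + 2\right) e^{- \frac{3 \left|{\omega}\right|}{2}}}{27}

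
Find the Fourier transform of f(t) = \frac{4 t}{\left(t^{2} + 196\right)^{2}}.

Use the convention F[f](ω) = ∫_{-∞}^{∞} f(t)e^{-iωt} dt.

F(ω) = - \frac{i \pi \omega e^{- 14 \left|{\omega}\right|}}{7}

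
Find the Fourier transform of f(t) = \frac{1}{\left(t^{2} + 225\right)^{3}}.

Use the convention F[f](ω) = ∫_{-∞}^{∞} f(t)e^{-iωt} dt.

F(ω) = \frac{\pi \left(75 \omega^{2} + 15 \left|{\omega}\right| + 1\right) e^{- 15 \left|{\omega}\right|}}{2025000}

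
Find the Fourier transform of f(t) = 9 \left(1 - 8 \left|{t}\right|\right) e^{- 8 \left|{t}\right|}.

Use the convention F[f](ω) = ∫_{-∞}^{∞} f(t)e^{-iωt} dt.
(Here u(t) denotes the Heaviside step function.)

F(ω) = \frac{288 \omega^{2}}{\left(\omega^{2} + 64\right)^{2}}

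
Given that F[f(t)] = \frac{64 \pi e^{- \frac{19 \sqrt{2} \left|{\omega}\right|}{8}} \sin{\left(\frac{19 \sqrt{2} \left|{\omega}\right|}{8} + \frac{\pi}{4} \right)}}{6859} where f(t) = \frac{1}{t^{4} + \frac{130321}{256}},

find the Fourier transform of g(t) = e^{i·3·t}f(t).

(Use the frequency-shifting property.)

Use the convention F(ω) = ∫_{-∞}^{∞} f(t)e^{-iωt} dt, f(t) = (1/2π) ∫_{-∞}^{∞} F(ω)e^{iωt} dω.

F[g](ω) = \frac{64 \pi e^{- \frac{19 \sqrt{2} \left|{\omega - 3}\right|}{8}} \sin{\left(\frac{19 \sqrt{2} \left|{\omega - 3}\right|}{8} + \frac{\pi}{4} \right)}}{6859}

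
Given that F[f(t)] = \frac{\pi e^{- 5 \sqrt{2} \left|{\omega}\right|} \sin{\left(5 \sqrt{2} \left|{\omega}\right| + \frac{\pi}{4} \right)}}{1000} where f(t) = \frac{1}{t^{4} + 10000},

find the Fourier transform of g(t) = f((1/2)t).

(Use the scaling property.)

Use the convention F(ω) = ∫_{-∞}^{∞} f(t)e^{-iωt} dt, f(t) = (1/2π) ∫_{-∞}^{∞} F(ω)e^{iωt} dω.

F[g](ω) = \frac{\pi e^{- 10 \sqrt{2} \left|{\omega}\right|} \sin{\left(10 \sqrt{2} \left|{\omega}\right| + \frac{\pi}{4} \right)}}{500}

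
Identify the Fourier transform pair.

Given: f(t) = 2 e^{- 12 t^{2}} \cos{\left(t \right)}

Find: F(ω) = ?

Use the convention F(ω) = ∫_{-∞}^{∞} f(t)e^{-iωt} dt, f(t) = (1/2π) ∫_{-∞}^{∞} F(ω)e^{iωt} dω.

F(ω) = \frac{\sqrt{3} \sqrt{\pi} \left(e^{\frac{\omega}{12}} + 1\right) e^{- \frac{\omega^{2}}{48} - \frac{\omega}{24} - \frac{1}{48}}}{6}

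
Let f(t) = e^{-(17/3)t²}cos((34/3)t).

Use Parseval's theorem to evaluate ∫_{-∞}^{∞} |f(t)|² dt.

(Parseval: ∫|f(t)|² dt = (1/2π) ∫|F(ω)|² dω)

∫|f(t)|² dt = \frac{\sqrt{102} \sqrt{\pi} \left(1 + e^{\frac{34}{3}}\right)}{68 e^{\frac{34}{3}}}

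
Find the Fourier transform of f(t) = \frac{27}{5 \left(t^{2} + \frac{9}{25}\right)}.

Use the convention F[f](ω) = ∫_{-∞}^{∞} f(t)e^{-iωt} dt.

F(ω) = 9 \pi e^{- \frac{3 \left|{\omega}\right|}{5}}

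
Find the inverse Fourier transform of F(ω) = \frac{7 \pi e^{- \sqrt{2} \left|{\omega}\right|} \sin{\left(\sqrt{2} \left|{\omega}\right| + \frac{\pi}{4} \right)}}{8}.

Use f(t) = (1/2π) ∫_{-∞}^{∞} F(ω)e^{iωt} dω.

f(t) = \frac{7}{t^{4} + 16}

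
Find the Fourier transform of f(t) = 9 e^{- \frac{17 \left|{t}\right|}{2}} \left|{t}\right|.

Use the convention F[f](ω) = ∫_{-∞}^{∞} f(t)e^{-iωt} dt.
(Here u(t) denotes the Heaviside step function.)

F(ω) = \frac{72 \left(289 - 4 \omega^{2}\right)}{\left(4 \omega^{2} + 289\right)^{2}}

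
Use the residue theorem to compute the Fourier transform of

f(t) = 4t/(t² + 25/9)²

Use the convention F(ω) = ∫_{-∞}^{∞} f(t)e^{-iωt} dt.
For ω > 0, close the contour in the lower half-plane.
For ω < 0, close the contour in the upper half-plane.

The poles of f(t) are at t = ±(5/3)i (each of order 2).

Let g(z) = f(z)e^{-iωz}; for large |z| the factor e^{-iωz} decays in the lower half-plane when ω > 0 and in the upper half-plane when ω < 0.

Case ω > 0 (lower half-plane, clockwise contour ⇒ F(ω) = -2πi·ΣRes):
  Res_{z = - \frac{5 i}{3}} g(z) = \frac{3 \omega e^{- \frac{5 \omega}{3}}}{5} (pole of order 2)
  F(ω) = -2πi·ΣRes = - \frac{6 i \pi \omega e^{- \frac{5 \omega}{3}}}{5}

Case ω < 0 (upper half-plane, counterclockwise contour ⇒ F(ω) = +2πi·ΣRes):
  Res_{z = \frac{5 i}{3}} g(z) = - \frac{3 \omega e^{\frac{5 \omega}{3}}}{5} (pole of order 2)
  F(ω) = 2πi·ΣRes = - \frac{6 i \pi \omega e^{\frac{5 \omega}{3}}}{5}

Both cases combine into a single formula in |ω|:

F(ω) = - \frac{6 i \pi \omega e^{- \frac{5 \left|{\omega}\right|}{3}}}{5}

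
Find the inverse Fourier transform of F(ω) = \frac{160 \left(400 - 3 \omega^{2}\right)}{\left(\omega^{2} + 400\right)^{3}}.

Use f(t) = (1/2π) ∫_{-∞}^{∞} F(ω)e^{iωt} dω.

f(t) = 2 t^{2} e^{- 20 \left|{t}\right|}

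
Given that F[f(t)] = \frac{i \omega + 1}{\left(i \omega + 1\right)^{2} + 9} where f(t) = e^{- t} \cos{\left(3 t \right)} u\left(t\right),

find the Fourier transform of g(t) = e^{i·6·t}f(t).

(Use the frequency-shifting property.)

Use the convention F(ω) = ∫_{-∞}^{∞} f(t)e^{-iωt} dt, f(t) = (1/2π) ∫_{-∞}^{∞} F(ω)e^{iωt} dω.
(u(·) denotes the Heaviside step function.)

F[g](ω) = \frac{i \left(\omega - 6\right) + 1}{\left(i \left(\omega - 6\right) + 1\right)^{2} + 9}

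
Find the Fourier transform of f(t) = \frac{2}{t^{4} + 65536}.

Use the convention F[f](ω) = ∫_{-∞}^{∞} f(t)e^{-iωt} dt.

F(ω) = \frac{\pi e^{- 8 \sqrt{2} \left|{\omega}\right|} \sin{\left(8 \sqrt{2} \left|{\omega}\right| + \frac{\pi}{4} \right)}}{2048}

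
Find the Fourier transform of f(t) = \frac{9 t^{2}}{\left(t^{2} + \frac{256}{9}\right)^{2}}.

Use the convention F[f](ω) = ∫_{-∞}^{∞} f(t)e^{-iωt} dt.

F(ω) = \frac{9 \pi \left(3 - 16 \left|{\omega}\right|\right) e^{- \frac{16 \left|{\omega}\right|}{3}}}{32}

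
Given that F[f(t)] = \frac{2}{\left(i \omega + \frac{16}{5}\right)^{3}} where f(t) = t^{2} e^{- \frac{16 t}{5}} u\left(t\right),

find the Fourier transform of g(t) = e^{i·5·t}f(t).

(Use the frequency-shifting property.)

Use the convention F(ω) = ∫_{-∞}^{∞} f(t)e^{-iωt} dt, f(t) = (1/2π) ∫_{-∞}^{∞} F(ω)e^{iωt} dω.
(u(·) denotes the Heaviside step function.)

F[g](ω) = \frac{250}{\left(5 i \left(\omega - 5\right) + 16\right)^{3}}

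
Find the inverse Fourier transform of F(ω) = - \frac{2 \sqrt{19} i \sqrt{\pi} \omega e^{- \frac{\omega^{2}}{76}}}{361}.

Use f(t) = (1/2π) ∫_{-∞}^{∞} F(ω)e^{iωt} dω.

f(t) = 4 t e^{- 19 t^{2}}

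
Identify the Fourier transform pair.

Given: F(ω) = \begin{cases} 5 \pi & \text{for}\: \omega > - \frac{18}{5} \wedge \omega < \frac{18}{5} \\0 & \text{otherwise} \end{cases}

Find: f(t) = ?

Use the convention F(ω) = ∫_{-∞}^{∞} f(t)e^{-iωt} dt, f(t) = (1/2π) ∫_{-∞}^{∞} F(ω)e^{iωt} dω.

f(t) = \frac{5 \sin{\left(\frac{18 t}{5} \right)}}{t}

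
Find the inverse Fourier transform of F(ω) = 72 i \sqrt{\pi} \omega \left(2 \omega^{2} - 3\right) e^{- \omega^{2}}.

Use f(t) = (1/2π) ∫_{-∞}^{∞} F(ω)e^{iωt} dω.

f(t) = 9 t^{3} e^{- \frac{t^{2}}{4}}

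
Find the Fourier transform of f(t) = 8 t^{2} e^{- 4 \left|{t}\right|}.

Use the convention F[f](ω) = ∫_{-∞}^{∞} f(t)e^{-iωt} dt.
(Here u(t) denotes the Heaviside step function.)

F(ω) = \frac{128 \left(16 - 3 \omega^{2}\right)}{\left(\omega^{2} + 16\right)^{3}}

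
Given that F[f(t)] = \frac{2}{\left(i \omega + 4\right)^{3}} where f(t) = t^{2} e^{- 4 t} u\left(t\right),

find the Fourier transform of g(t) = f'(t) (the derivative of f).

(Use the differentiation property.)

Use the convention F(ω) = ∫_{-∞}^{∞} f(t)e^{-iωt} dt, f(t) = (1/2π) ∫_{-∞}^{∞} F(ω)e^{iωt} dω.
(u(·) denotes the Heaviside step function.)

F[g](ω) = \frac{2 i \omega}{\left(i \omega + 4\right)^{3}}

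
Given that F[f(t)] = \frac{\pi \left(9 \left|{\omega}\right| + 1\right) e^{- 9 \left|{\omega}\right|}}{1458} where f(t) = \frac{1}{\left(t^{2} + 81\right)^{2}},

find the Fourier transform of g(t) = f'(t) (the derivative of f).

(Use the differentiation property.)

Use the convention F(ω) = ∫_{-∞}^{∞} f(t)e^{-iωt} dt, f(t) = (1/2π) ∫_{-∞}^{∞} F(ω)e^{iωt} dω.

F[g](ω) = \frac{i \pi \omega \left(9 \left|{\omega}\right| + 1\right) e^{- 9 \left|{\omega}\right|}}{1458}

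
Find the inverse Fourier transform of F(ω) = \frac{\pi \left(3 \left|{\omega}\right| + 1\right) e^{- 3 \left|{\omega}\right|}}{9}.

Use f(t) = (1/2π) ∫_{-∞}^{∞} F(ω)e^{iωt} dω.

f(t) = \frac{6}{\left(t^{2} + 9\right)^{2}}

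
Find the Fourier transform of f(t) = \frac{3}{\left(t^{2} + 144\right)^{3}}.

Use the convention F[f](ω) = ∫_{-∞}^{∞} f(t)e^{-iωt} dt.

F(ω) = \frac{\pi \left(48 \omega^{2} + 12 \left|{\omega}\right| + 1\right) e^{- 12 \left|{\omega}\right|}}{221184}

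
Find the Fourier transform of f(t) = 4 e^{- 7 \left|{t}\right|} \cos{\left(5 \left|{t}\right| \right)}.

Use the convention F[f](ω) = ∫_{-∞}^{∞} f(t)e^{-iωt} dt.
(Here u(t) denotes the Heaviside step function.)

F(ω) = \frac{56 \left(\omega^{2} + 74\right)}{\omega^{4} + 48 \omega^{2} + 5476}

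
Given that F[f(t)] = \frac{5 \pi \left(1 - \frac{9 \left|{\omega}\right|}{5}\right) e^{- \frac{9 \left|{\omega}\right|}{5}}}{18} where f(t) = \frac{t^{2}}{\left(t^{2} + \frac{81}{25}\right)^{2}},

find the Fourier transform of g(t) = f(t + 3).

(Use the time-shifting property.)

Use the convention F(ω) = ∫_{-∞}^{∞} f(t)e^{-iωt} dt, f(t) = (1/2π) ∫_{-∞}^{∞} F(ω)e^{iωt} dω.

F[g](ω) = - \frac{\pi \left(9 \left|{\omega}\right| - 5\right) e^{3 i \omega - \frac{9 \left|{\omega}\right|}{5}}}{18}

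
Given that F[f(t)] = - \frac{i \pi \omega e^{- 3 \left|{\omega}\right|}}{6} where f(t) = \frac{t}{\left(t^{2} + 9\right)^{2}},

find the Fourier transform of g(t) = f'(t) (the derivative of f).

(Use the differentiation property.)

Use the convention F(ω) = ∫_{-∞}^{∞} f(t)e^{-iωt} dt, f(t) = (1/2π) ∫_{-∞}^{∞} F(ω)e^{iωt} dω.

F[g](ω) = \frac{\pi \omega^{2} e^{- 3 \left|{\omega}\right|}}{6}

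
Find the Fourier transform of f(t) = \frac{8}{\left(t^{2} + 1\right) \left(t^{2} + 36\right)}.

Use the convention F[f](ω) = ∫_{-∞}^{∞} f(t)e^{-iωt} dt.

F(ω) = \frac{4 \pi \left(6 e^{5 \left|{\omega}\right|} - 1\right) e^{- 6 \left|{\omega}\right|}}{105}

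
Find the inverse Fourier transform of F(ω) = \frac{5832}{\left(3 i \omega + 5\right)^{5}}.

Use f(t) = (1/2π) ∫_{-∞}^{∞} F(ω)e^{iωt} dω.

f(t) = t^{4} e^{- \frac{5 t}{3}} u\left(t\right)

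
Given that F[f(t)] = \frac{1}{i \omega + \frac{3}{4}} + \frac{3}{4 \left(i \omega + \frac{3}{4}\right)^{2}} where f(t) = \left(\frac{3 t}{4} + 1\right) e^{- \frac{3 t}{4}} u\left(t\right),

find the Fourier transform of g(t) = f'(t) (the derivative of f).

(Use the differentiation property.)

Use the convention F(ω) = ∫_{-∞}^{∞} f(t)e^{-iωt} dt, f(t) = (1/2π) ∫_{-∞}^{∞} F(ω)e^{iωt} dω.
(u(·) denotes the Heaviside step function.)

F[g](ω) = \frac{8 \omega \left(2 \omega - 3 i\right)}{16 \omega^{2} - 24 i \omega - 9}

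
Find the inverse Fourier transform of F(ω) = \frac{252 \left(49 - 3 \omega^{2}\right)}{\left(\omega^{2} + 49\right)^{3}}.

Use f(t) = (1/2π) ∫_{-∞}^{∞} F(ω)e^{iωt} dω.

f(t) = 9 t^{2} e^{- 7 \left|{t}\right|}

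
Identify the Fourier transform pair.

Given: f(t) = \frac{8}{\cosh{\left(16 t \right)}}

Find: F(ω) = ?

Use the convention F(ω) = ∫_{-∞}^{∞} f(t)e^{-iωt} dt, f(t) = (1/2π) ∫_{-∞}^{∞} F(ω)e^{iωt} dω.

F(ω) = \frac{\pi}{2 \cosh{\left(\frac{\pi \omega}{32} \right)}}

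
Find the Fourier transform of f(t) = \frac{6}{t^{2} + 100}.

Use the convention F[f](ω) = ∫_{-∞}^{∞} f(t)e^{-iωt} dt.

F(ω) = \frac{3 \pi e^{- 10 \left|{\omega}\right|}}{5}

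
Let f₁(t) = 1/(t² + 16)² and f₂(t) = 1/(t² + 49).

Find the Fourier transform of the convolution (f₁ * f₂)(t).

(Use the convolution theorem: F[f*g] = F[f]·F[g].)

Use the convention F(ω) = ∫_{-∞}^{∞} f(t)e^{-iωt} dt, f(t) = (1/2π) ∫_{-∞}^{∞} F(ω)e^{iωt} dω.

F[f₁*f₂](ω) = \frac{\pi^{2} \left(4 \left|{\omega}\right| + 1\right) e^{- 11 \left|{\omega}\right|}}{896}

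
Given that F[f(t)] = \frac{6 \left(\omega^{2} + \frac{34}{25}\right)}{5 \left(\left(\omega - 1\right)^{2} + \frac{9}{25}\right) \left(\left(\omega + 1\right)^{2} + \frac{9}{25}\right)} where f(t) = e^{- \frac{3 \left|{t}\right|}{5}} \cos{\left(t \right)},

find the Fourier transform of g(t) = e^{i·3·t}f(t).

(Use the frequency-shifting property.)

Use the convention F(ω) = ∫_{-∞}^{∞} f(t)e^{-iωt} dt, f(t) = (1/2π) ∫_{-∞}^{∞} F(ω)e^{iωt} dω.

F[g](ω) = \frac{30 \left(25 \left(\omega - 3\right)^{2} + 34\right)}{\left(25 \left(\omega - 4\right)^{2} + 9\right) \left(25 \left(\omega - 2\right)^{2} + 9\right)}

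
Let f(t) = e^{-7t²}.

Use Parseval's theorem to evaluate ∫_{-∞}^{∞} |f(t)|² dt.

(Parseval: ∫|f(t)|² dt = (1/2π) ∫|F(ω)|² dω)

∫|f(t)|² dt = \frac{\sqrt{14} \sqrt{\pi}}{14}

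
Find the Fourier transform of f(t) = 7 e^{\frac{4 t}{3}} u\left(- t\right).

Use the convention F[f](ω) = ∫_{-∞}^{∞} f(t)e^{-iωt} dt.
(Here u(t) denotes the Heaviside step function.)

F(ω) = - \frac{21}{3 i \omega - 4}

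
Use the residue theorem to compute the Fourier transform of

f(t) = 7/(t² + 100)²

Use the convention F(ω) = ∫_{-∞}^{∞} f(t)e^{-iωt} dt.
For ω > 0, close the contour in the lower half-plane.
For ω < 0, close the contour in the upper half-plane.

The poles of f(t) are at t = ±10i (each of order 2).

Let g(z) = f(z)e^{-iωz}; for large |z| the factor e^{-iωz} decays in the lower half-plane when ω > 0 and in the upper half-plane when ω < 0.

Case ω > 0 (lower half-plane, clockwise contour ⇒ F(ω) = -2πi·ΣRes):
  Res_{z = - 10 i} g(z) = \frac{7 i \left(10 \omega + 1\right) e^{- 10 \omega}}{4000} (pole of order 2)
  F(ω) = -2πi·ΣRes = \frac{7 \pi \left(10 \omega + 1\right) e^{- 10 \omega}}{2000}

Case ω < 0 (upper half-plane, counterclockwise contour ⇒ F(ω) = +2πi·ΣRes):
  Res_{z = 10 i} g(z) = \frac{7 i \left(10 \omega - 1\right) e^{10 \omega}}{4000} (pole of order 2)
  F(ω) = 2πi·ΣRes = \frac{7 \pi \left(1 - 10 \omega\right) e^{10 \omega}}{2000}

Both cases combine into a single formula in |ω|:

F(ω) = \frac{7 \pi \left(10 \left|{\omega}\right| + 1\right) e^{- 10 \left|{\omega}\right|}}{2000}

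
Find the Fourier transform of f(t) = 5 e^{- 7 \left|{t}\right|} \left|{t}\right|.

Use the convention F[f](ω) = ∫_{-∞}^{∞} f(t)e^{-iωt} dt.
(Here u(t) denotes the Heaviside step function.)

F(ω) = \frac{10 \left(49 - \omega^{2}\right)}{\left(\omega^{2} + 49\right)^{2}}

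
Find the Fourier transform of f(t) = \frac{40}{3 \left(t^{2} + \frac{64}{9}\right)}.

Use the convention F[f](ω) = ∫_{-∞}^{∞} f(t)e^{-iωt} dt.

F(ω) = 5 \pi e^{- \frac{8 \left|{\omega}\right|}{3}}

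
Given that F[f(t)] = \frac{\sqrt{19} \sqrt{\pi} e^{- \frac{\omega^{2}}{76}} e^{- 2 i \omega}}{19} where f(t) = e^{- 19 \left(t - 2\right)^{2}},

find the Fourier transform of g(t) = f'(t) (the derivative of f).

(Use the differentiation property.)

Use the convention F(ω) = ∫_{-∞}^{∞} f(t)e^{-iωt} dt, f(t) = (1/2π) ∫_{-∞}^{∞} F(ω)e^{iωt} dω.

F[g](ω) = \frac{\sqrt{19} i \sqrt{\pi} \omega e^{- \frac{\omega \left(\omega + 152 i\right)}{76}}}{19}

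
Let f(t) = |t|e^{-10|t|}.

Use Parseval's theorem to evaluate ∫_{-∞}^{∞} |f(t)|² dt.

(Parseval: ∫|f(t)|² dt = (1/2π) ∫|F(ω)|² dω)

∫|f(t)|² dt = \frac{1}{2000}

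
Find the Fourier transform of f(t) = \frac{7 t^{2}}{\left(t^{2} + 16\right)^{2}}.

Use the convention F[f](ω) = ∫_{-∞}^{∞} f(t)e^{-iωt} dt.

F(ω) = \frac{7 \pi \left(1 - 4 \left|{\omega}\right|\right) e^{- 4 \left|{\omega}\right|}}{8}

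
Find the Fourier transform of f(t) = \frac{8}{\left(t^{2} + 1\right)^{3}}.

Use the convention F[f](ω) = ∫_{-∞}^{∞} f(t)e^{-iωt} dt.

F(ω) = \pi \left(\omega^{2} + 3 \left|{\omega}\right| + 3\right) e^{- \left|{\omega}\right|}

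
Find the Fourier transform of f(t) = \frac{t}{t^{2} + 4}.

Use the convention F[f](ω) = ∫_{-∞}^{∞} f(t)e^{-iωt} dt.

F(ω) = - i \pi e^{- 2 \left|{\omega}\right|} \operatorname{sign}{\left(\omega \right)}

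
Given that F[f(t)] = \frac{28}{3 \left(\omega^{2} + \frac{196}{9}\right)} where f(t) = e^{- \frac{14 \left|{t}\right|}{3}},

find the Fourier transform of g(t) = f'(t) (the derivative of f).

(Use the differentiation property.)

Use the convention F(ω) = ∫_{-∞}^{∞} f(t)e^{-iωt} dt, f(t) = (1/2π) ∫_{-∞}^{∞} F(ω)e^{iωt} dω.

F[g](ω) = \frac{84 i \omega}{9 \omega^{2} + 196}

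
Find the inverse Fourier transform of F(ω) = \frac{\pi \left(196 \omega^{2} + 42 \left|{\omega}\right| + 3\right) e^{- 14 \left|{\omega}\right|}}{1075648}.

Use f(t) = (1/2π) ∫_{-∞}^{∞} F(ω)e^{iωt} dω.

f(t) = \frac{4}{\left(t^{2} + 196\right)^{3}}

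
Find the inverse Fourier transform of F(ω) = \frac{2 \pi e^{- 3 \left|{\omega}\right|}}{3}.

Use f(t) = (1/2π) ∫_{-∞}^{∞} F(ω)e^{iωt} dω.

f(t) = \frac{2}{t^{2} + 9}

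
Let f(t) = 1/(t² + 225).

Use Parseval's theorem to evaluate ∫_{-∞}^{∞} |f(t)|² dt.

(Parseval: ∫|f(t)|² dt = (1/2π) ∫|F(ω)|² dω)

∫|f(t)|² dt = \frac{\pi}{6750}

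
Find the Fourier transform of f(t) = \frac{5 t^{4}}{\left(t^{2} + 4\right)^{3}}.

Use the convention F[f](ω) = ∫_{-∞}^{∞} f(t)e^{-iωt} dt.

F(ω) = \frac{5 \pi \left(4 \omega^{2} - 10 \left|{\omega}\right| + 3\right) e^{- 2 \left|{\omega}\right|}}{16}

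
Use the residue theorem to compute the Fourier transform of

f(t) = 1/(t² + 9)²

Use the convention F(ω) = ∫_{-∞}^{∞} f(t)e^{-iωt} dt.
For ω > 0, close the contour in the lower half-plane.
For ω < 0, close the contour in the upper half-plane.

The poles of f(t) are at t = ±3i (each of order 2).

Let g(z) = f(z)e^{-iωz}; for large |z| the factor e^{-iωz} decays in the lower half-plane when ω > 0 and in the upper half-plane when ω < 0.

Case ω > 0 (lower half-plane, clockwise contour ⇒ F(ω) = -2πi·ΣRes):
  Res_{z = - 3 i} g(z) = \frac{i \left(3 \omega + 1\right) e^{- 3 \omega}}{108} (pole of order 2)
  F(ω) = -2πi·ΣRes = \frac{\pi \left(3 \omega + 1\right) e^{- 3 \omega}}{54}

Case ω < 0 (upper half-plane, counterclockwise contour ⇒ F(ω) = +2πi·ΣRes):
  Res_{z = 3 i} g(z) = \frac{i \left(3 \omega - 1\right) e^{3 \omega}}{108} (pole of order 2)
  F(ω) = 2πi·ΣRes = \frac{\pi \left(1 - 3 \omega\right) e^{3 \omega}}{54}

Both cases combine into a single formula in |ω|:

F(ω) = \frac{\pi \left(3 \left|{\omega}\right| + 1\right) e^{- 3 \left|{\omega}\right|}}{54}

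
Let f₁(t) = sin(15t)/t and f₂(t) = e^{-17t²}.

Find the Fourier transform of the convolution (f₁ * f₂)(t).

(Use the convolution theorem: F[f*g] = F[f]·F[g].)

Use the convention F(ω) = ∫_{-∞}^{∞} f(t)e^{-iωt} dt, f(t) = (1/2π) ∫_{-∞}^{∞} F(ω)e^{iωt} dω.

F[f₁*f₂](ω) = \begin{cases} \frac{\sqrt{17} \pi^{\frac{3}{2}} e^{- \frac{\omega^{2}}{68}}}{17} & \text{for}\: \omega > -15 \wedge \omega < 15 \\0 & \text{otherwise} \end{cases}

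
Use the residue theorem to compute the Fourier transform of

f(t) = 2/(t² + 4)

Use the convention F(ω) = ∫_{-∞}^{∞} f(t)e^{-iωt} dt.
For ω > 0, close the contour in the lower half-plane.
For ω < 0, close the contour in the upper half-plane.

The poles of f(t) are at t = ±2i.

Let g(z) = f(z)e^{-iωz}; for large |z| the factor e^{-iωz} decays in the lower half-plane when ω > 0 and in the upper half-plane when ω < 0.

Case ω > 0 (lower half-plane, clockwise contour ⇒ F(ω) = -2πi·ΣRes):
  Res_{z = - 2 i} g(z) = \frac{i e^{- 2 \omega}}{2}
  F(ω) = -2πi·ΣRes = \pi e^{- 2 \omega}

Case ω < 0 (upper half-plane, counterclockwise contour ⇒ F(ω) = +2πi·ΣRes):
  Res_{z = 2 i} g(z) = - \frac{i e^{2 \omega}}{2}
  F(ω) = 2πi·ΣRes = \pi e^{2 \omega}

Both cases combine into a single formula in |ω|:

F(ω) = \pi e^{- 2 \left|{\omega}\right|}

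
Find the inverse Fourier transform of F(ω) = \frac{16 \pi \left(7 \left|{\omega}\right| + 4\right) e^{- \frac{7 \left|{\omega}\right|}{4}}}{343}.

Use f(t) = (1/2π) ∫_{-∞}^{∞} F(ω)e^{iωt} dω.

f(t) = \frac{2}{\left(t^{2} + \frac{49}{16}\right)^{2}}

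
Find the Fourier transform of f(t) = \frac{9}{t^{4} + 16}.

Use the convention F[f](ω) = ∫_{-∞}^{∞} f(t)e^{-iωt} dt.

F(ω) = \frac{9 \pi e^{- \sqrt{2} \left|{\omega}\right|} \sin{\left(\sqrt{2} \left|{\omega}\right| + \frac{\pi}{4} \right)}}{8}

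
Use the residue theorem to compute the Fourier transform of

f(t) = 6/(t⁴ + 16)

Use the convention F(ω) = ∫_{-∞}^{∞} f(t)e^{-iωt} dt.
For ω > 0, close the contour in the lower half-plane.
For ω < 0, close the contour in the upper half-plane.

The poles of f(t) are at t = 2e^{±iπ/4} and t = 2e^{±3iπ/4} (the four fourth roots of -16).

Let g(z) = f(z)e^{-iωz}; for large |z| the factor e^{-iωz} decays in the lower half-plane when ω > 0 and in the upper half-plane when ω < 0.

Case ω > 0 (lower half-plane, clockwise contour ⇒ F(ω) = -2πi·ΣRes):
  Res_{z = - \sqrt{2} - \sqrt{2} i} g(z) = \frac{3 \sqrt{2} i \left(1 - i\right) e^{\sqrt{2} \omega \left(-1 + i\right)}}{32}
  Res_{z = \sqrt{2} - \sqrt{2} i} g(z) = \frac{3 \sqrt{2} i \left(1 + i\right) e^{- \sqrt{2} \omega \left(1 + i\right)}}{32}
  F(ω) = -2πi·ΣRes = \frac{3 \sqrt{2} \pi \left(1 - i\right) \left(e^{2 \sqrt{2} i \omega} + i\right) e^{- \sqrt{2} \omega \left(1 + i\right)}}{16} = \frac{3 \pi e^{- \sqrt{2} \omega} \sin{\left(\sqrt{2} \omega + \frac{\pi}{4} \right)}}{4}

Case ω < 0 (upper half-plane, counterclockwise contour ⇒ F(ω) = +2πi·ΣRes):
  Res_{z = \sqrt{2} + \sqrt{2} i} g(z) = \frac{3 \sqrt{2} i \left(-1 + i\right) e^{\sqrt{2} \omega \left(1 - i\right)}}{32}
  Res_{z = - \sqrt{2} + \sqrt{2} i} g(z) = \frac{3 \sqrt{2} \left(1 - i\right) e^{\sqrt{2} \omega \left(1 + i\right)}}{32}
  F(ω) = 2πi·ΣRes = - \frac{3 \sqrt{2} i \pi \left(i \left(1 - i\right) e^{\sqrt{2} \omega \left(1 - i\right)} - \left(1 - i\right) e^{\sqrt{2} \omega \left(1 + i\right)}\right)}{16} = \frac{3 \pi e^{\sqrt{2} \omega} \cos{\left(\sqrt{2} \omega + \frac{\pi}{4} \right)}}{4}

Both cases combine into a single formula in |ω|:

F(ω) = \frac{3 \pi e^{- \sqrt{2} \left|{\omega}\right|} \sin{\left(\sqrt{2} \left|{\omega}\right| + \frac{\pi}{4} \right)}}{4}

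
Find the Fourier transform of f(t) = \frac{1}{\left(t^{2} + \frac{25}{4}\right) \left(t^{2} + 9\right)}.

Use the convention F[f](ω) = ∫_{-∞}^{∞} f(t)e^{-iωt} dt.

F(ω) = - \frac{4 \pi e^{- 3 \left|{\omega}\right|}}{33} + \frac{8 \pi e^{- \frac{5 \left|{\omega}\right|}{2}}}{55}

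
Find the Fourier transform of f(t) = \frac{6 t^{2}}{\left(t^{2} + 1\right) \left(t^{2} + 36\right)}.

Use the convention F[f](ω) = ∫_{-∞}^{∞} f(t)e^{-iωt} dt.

F(ω) = \frac{6 \pi \left(6 - e^{5 \left|{\omega}\right|}\right) e^{- 6 \left|{\omega}\right|}}{35}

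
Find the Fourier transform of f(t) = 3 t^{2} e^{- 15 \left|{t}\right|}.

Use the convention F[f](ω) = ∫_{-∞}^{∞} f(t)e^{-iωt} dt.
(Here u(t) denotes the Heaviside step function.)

F(ω) = \frac{540 \left(75 - \omega^{2}\right)}{\left(\omega^{2} + 225\right)^{3}}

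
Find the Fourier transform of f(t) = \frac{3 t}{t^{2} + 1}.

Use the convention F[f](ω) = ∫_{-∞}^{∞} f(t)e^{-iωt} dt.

F(ω) = - 3 i \pi e^{- \left|{\omega}\right|} \operatorname{sign}{\left(\omega \right)}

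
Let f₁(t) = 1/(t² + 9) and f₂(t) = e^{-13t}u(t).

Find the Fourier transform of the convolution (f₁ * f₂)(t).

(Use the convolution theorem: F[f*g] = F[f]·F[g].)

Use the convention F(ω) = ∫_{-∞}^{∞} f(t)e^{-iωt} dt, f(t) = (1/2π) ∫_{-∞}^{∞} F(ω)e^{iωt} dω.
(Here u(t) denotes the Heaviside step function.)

F[f₁*f₂](ω) = \frac{\pi e^{- 3 \left|{\omega}\right|}}{3 \left(i \omega + 13\right)}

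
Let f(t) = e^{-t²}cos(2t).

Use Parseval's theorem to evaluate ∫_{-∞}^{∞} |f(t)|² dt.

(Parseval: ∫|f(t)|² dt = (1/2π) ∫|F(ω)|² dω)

∫|f(t)|² dt = \frac{\sqrt{2} \sqrt{\pi} \left(1 + e^{2}\right)}{4 e^{2}}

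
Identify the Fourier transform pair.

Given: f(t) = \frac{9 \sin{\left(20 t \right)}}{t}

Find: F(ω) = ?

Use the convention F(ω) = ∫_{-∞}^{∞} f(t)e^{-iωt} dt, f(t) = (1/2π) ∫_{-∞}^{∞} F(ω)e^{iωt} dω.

F(ω) = \begin{cases} 9 \pi & \text{for}\: \omega > -20 \wedge \omega < 20 \\0 & \text{otherwise} \end{cases}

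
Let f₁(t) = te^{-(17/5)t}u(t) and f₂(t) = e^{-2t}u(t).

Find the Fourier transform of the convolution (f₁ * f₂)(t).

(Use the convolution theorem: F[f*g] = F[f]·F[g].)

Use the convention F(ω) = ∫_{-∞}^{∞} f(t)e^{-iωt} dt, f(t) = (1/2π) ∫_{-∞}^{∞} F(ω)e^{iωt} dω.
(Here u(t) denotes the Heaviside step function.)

F[f₁*f₂](ω) = \frac{25}{\left(i \omega + 2\right) \left(5 i \omega + 17\right)^{2}}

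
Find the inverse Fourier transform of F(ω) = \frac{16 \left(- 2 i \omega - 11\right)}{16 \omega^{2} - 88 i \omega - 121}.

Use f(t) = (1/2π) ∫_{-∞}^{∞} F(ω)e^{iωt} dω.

f(t) = 2 \left(\frac{11 t}{4} + 1\right) e^{- \frac{11 t}{4}} u\left(t\right)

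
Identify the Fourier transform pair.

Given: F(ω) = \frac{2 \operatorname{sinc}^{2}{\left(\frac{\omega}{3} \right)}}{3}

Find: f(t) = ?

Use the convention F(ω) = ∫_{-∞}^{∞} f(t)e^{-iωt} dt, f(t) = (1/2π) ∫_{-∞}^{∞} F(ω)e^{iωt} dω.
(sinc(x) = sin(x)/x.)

f(t) = \begin{cases} 1 - \frac{3 \left|{t}\right|}{2} & \text{for}\: \left|{t}\right| < \frac{2}{3} \\0 & \text{otherwise} \end{cases}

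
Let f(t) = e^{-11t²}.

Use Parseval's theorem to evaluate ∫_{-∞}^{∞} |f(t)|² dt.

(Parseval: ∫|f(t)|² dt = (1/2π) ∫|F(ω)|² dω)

∫|f(t)|² dt = \frac{\sqrt{22} \sqrt{\pi}}{22}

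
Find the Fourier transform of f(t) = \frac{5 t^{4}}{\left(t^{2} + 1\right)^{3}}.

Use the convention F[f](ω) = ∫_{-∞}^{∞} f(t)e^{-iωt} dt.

F(ω) = \frac{5 \pi \left(\omega^{2} - 5 \left|{\omega}\right| + 3\right) e^{- \left|{\omega}\right|}}{8}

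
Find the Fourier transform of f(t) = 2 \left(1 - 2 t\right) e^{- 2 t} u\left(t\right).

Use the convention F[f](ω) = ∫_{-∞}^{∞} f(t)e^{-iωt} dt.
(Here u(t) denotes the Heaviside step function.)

F(ω) = \frac{2 i \omega}{- \omega^{2} + 4 i \omega + 4}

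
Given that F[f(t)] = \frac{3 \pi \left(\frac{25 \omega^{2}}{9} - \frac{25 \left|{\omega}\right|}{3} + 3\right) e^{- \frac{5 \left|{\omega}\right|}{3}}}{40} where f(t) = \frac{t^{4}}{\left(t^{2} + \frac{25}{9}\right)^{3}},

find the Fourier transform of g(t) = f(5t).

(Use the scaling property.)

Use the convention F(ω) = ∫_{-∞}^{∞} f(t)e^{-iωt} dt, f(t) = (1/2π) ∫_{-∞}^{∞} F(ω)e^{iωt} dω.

F[g](ω) = \frac{\pi \left(\omega^{2} - 15 \left|{\omega}\right| + 27\right) e^{- \frac{\left|{\omega}\right|}{3}}}{600}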